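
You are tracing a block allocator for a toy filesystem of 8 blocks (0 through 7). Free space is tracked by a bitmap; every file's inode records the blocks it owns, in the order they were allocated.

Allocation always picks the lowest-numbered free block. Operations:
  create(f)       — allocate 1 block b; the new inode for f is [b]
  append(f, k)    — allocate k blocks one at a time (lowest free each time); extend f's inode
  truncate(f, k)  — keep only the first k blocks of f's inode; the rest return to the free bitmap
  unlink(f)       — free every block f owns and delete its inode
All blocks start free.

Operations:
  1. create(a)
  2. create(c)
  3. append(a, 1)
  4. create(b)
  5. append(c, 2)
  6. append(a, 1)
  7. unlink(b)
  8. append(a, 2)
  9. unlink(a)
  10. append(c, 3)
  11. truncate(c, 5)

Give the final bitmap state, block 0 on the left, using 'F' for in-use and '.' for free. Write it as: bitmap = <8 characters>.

bitmap = FFF.FF..

[1] create(a) — a=0 (map F.......)
[2] create(c) — a=0 c=1 (map FF......)
[3] append(a, 1) — a=0,2 c=1 (map FFF.....)
[4] create(b) — a=0,2 b=3 c=1 (map FFFF....)
[5] append(c, 2) — a=0,2 b=3 c=1,4,5 (map FFFFFF..)
[6] append(a, 1) — a=0,2,6 b=3 c=1,4,5 (map FFFFFFF.)
[7] unlink(b) — a=0,2,6 c=1,4,5 (map FFF.FFF.)
[8] append(a, 2) — a=0,2,6,3,7 c=1,4,5 (map FFFFFFFF)
[9] unlink(a) — c=1,4,5 (map .F..FF..)
[10] append(c, 3) — c=1,4,5,0,2,3 (map FFFFFF..)
[11] truncate(c, 5) — c=1,4,5,0,2 (map FFF.FF..)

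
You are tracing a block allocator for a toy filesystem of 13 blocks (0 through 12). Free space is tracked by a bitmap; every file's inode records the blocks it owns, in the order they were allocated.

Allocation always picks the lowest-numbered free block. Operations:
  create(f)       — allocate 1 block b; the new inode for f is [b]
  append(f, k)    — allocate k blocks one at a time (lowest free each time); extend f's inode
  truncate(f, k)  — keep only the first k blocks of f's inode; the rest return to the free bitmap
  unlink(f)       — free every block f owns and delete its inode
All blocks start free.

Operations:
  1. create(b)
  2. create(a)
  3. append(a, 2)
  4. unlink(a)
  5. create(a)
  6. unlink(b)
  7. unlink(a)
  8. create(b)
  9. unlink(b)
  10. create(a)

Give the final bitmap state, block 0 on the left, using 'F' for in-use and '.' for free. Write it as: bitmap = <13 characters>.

bitmap = F............

create(b): bitmap=F............ | b=[0]
create(a): bitmap=FF........... | a=[1] b=[0]
append(a, 2): bitmap=FFFF......... | a=[1, 2, 3] b=[0]
unlink(a): bitmap=F............ | b=[0]
create(a): bitmap=FF........... | a=[1] b=[0]
unlink(b): bitmap=.F........... | a=[1]
unlink(a): bitmap=............. | 
create(b): bitmap=F............ | b=[0]
unlink(b): bitmap=............. | 
create(a): bitmap=F............ | a=[0]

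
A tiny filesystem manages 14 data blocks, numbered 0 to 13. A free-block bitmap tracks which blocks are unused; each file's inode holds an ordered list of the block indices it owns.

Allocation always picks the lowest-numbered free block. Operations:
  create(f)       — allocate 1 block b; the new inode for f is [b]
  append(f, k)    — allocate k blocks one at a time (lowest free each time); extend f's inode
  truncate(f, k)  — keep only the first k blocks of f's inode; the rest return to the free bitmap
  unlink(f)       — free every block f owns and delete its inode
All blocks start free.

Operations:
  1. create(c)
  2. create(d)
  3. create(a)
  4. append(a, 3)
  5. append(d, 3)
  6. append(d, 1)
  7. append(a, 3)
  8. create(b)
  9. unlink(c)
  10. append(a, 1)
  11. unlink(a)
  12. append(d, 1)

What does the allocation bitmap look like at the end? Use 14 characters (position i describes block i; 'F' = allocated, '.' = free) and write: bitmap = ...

after create(c) → c:[0]  free=[F.............]
after create(d) → c:[0], d:[1]  free=[FF............]
after create(a) → a:[2], c:[0], d:[1]  free=[FFF...........]
after append(a, 3) → a:[2, 3, 4, 5], c:[0], d:[1]  free=[FFFFFF........]
after append(d, 3) → a:[2, 3, 4, 5], c:[0], d:[1, 6, 7, 8]  free=[FFFFFFFFF.....]
after append(d, 1) → a:[2, 3, 4, 5], c:[0], d:[1, 6, 7, 8, 9]  free=[FFFFFFFFFF....]
after append(a, 3) → a:[2, 3, 4, 5, 10, 11, 12], c:[0], d:[1, 6, 7, 8, 9]  free=[FFFFFFFFFFFFF.]
after create(b) → a:[2, 3, 4, 5, 10, 11, 12], b:[13], c:[0], d:[1, 6, 7, 8, 9]  free=[FFFFFFFFFFFFFF]
after unlink(c) → a:[2, 3, 4, 5, 10, 11, 12], b:[13], d:[1, 6, 7, 8, 9]  free=[.FFFFFFFFFFFFF]
after append(a, 1) → a:[2, 3, 4, 5, 10, 11, 12, 0], b:[13], d:[1, 6, 7, 8, 9]  free=[FFFFFFFFFFFFFF]
after unlink(a) → b:[13], d:[1, 6, 7, 8, 9]  free=[.F....FFFF...F]
after append(d, 1) → b:[13], d:[1, 6, 7, 8, 9, 0]  free=[FF....FFFF...F]

bitmap = FF....FFFF...F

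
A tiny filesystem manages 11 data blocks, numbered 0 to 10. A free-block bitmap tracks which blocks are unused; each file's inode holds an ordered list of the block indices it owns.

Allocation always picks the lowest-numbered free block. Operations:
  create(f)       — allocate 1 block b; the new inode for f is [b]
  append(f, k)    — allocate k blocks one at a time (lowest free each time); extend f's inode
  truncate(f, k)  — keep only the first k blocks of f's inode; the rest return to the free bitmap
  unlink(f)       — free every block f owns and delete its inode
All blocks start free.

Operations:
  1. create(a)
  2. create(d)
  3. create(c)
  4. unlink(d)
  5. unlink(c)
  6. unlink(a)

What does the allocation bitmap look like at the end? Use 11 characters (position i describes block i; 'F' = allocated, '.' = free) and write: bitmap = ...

bitmap = ...........

create(a): bitmap=F.......... | a=[0]
create(d): bitmap=FF......... | a=[0] d=[1]
create(c): bitmap=FFF........ | a=[0] c=[2] d=[1]
unlink(d): bitmap=F.F........ | a=[0] c=[2]
unlink(c): bitmap=F.......... | a=[0]
unlink(a): bitmap=........... | 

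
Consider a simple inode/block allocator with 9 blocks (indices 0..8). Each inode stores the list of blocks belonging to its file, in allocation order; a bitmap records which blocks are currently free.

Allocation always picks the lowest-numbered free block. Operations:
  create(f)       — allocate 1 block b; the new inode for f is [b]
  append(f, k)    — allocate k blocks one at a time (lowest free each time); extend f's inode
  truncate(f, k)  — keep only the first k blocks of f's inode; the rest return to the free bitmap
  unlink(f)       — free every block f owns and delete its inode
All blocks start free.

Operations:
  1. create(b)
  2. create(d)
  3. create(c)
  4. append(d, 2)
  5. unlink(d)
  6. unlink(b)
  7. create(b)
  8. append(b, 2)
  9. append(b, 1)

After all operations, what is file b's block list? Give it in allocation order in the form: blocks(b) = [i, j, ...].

after create(b) → b:[0]  free=[F........]
after create(d) → b:[0], d:[1]  free=[FF.......]
after create(c) → b:[0], c:[2], d:[1]  free=[FFF......]
after append(d, 2) → b:[0], c:[2], d:[1, 3, 4]  free=[FFFFF....]
after unlink(d) → b:[0], c:[2]  free=[F.F......]
after unlink(b) → c:[2]  free=[..F......]
after create(b) → b:[0], c:[2]  free=[F.F......]
after append(b, 2) → b:[0, 1, 3], c:[2]  free=[FFFF.....]
after append(b, 1) → b:[0, 1, 3, 4], c:[2]  free=[FFFFF....]

blocks(b) = [0, 1, 3, 4]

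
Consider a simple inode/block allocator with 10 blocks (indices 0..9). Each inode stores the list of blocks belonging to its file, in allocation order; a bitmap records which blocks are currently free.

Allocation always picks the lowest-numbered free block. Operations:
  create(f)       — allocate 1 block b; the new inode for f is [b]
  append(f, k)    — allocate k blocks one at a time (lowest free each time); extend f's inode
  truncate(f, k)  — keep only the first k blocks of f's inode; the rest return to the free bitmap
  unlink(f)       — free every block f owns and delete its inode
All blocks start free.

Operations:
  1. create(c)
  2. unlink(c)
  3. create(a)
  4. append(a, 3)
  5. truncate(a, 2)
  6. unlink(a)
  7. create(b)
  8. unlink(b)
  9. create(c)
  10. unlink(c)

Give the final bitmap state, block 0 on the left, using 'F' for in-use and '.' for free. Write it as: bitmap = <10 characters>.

bitmap = ..........

after create(c) → c:[0]  free=[F.........]
after unlink(c) →   free=[..........]
after create(a) → a:[0]  free=[F.........]
after append(a, 3) → a:[0, 1, 2, 3]  free=[FFFF......]
after truncate(a, 2) → a:[0, 1]  free=[FF........]
after unlink(a) →   free=[..........]
after create(b) → b:[0]  free=[F.........]
after unlink(b) →   free=[..........]
after create(c) → c:[0]  free=[F.........]
after unlink(c) →   free=[..........]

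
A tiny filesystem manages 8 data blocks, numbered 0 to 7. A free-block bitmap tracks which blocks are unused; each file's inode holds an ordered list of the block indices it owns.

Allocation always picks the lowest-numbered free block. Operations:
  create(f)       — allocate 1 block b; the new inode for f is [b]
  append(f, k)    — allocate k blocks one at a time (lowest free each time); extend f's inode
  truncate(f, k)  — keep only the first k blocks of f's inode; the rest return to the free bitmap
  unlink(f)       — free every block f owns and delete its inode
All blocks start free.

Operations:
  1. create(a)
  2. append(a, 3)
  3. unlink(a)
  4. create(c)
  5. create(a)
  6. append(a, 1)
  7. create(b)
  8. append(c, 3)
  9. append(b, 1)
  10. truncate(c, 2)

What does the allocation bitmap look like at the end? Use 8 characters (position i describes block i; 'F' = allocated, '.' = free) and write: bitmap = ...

bitmap = FFFFF..F

create(a): bitmap=F....... | a=[0]
append(a, 3): bitmap=FFFF.... | a=[0, 1, 2, 3]
unlink(a): bitmap=........ | 
create(c): bitmap=F....... | c=[0]
create(a): bitmap=FF...... | a=[1] c=[0]
append(a, 1): bitmap=FFF..... | a=[1, 2] c=[0]
create(b): bitmap=FFFF.... | a=[1, 2] b=[3] c=[0]
append(c, 3): bitmap=FFFFFFF. | a=[1, 2] b=[3] c=[0, 4, 5, 6]
append(b, 1): bitmap=FFFFFFFF | a=[1, 2] b=[3, 7] c=[0, 4, 5, 6]
truncate(c, 2): bitmap=FFFFF..F | a=[1, 2] b=[3, 7] c=[0, 4]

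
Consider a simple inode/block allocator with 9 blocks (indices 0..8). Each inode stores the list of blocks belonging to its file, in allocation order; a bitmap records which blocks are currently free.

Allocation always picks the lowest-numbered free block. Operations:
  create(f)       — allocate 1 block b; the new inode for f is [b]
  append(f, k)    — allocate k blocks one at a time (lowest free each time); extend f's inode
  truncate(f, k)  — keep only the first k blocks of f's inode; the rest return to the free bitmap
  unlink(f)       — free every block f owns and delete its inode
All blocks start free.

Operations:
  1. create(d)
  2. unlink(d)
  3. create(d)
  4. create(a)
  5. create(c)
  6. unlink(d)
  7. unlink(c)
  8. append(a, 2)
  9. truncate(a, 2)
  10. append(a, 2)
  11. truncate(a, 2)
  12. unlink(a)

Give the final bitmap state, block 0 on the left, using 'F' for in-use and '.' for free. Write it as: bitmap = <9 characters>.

after create(d) → d:[0]  free=[F........]
after unlink(d) →   free=[.........]
after create(d) → d:[0]  free=[F........]
after create(a) → a:[1], d:[0]  free=[FF.......]
after create(c) → a:[1], c:[2], d:[0]  free=[FFF......]
after unlink(d) → a:[1], c:[2]  free=[.FF......]
after unlink(c) → a:[1]  free=[.F.......]
after append(a, 2) → a:[1, 0, 2]  free=[FFF......]
after truncate(a, 2) → a:[1, 0]  free=[FF.......]
after append(a, 2) → a:[1, 0, 2, 3]  free=[FFFF.....]
after truncate(a, 2) → a:[1, 0]  free=[FF.......]
after unlink(a) →   free=[.........]

bitmap = .........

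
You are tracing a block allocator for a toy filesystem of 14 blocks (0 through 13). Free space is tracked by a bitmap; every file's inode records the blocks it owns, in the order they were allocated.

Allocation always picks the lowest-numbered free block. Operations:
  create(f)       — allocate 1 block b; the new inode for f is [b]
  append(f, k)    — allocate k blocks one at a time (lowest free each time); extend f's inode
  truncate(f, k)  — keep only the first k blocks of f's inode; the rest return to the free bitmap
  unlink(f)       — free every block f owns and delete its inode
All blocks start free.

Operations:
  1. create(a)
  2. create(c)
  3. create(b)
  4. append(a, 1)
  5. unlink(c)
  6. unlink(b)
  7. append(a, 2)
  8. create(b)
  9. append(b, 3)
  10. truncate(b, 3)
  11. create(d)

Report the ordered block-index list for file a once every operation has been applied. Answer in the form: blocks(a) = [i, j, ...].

after create(a) → a:[0]  free=[F.............]
after create(c) → a:[0], c:[1]  free=[FF............]
after create(b) → a:[0], b:[2], c:[1]  free=[FFF...........]
after append(a, 1) → a:[0, 3], b:[2], c:[1]  free=[FFFF..........]
after unlink(c) → a:[0, 3], b:[2]  free=[F.FF..........]
after unlink(b) → a:[0, 3]  free=[F..F..........]
after append(a, 2) → a:[0, 3, 1, 2]  free=[FFFF..........]
after create(b) → a:[0, 3, 1, 2], b:[4]  free=[FFFFF.........]
after append(b, 3) → a:[0, 3, 1, 2], b:[4, 5, 6, 7]  free=[FFFFFFFF......]
after truncate(b, 3) → a:[0, 3, 1, 2], b:[4, 5, 6]  free=[FFFFFFF.......]
after create(d) → a:[0, 3, 1, 2], b:[4, 5, 6], d:[7]  free=[FFFFFFFF......]

blocks(a) = [0, 3, 1, 2]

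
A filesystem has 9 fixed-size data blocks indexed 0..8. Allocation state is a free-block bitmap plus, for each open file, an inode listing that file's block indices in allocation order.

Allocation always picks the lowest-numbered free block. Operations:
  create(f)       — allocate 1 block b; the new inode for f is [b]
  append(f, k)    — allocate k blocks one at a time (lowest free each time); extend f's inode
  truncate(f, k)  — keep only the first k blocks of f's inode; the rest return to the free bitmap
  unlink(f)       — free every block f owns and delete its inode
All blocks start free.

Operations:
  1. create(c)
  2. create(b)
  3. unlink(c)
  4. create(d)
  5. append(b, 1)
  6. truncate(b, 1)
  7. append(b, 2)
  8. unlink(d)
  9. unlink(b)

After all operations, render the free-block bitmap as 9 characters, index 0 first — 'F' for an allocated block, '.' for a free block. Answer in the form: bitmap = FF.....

bitmap = .........

[1] create(c) — c=0 (map F........)
[2] create(b) — b=1 c=0 (map FF.......)
[3] unlink(c) — b=1 (map .F.......)
[4] create(d) — b=1 d=0 (map FF.......)
[5] append(b, 1) — b=1,2 d=0 (map FFF......)
[6] truncate(b, 1) — b=1 d=0 (map FF.......)
[7] append(b, 2) — b=1,2,3 d=0 (map FFFF.....)
[8] unlink(d) — b=1,2,3 (map .FFF.....)
[9] unlink(b) —  (map .........)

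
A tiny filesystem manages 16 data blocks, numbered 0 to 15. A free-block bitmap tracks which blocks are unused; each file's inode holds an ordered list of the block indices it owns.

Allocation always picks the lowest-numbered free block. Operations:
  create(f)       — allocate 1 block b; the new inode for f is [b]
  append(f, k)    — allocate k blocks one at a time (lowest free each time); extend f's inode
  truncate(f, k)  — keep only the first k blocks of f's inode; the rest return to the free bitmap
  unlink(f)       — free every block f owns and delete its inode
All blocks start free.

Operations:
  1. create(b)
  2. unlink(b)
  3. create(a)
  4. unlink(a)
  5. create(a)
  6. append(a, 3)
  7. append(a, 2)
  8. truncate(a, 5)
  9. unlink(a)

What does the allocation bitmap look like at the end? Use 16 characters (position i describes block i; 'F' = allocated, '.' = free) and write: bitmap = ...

[1] create(b) — b=0 (map F...............)
[2] unlink(b) —  (map ................)
[3] create(a) — a=0 (map F...............)
[4] unlink(a) —  (map ................)
[5] create(a) — a=0 (map F...............)
[6] append(a, 3) — a=0,1,2,3 (map FFFF............)
[7] append(a, 2) — a=0,1,2,3,4,5 (map FFFFFF..........)
[8] truncate(a, 5) — a=0,1,2,3,4 (map FFFFF...........)
[9] unlink(a) —  (map ................)

bitmap = ................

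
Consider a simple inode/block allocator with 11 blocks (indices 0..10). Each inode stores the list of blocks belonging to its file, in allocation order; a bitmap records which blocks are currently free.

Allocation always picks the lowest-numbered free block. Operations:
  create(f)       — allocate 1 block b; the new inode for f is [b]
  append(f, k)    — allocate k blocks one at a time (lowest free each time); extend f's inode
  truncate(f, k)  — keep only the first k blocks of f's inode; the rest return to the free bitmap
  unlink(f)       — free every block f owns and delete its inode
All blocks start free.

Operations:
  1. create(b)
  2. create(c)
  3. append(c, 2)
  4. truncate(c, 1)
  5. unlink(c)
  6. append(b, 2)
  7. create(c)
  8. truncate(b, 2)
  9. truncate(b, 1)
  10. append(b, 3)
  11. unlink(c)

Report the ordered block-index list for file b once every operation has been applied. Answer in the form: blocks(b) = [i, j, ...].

  1. create(b)  ⇒  F..........  {b→[0]}
  2. create(c)  ⇒  FF.........  {b→[0]; c→[1]}
  3. append(c, 2)  ⇒  FFFF.......  {b→[0]; c→[1, 2, 3]}
  4. truncate(c, 1)  ⇒  FF.........  {b→[0]; c→[1]}
  5. unlink(c)  ⇒  F..........  {b→[0]}
  6. append(b, 2)  ⇒  FFF........  {b→[0, 1, 2]}
  7. create(c)  ⇒  FFFF.......  {b→[0, 1, 2]; c→[3]}
  8. truncate(b, 2)  ⇒  FF.F.......  {b→[0, 1]; c→[3]}
  9. truncate(b, 1)  ⇒  F..F.......  {b→[0]; c→[3]}
  10. append(b, 3)  ⇒  FFFFF......  {b→[0, 1, 2, 4]; c→[3]}
  11. unlink(c)  ⇒  FFF.F......  {b→[0, 1, 2, 4]}

blocks(b) = [0, 1, 2, 4]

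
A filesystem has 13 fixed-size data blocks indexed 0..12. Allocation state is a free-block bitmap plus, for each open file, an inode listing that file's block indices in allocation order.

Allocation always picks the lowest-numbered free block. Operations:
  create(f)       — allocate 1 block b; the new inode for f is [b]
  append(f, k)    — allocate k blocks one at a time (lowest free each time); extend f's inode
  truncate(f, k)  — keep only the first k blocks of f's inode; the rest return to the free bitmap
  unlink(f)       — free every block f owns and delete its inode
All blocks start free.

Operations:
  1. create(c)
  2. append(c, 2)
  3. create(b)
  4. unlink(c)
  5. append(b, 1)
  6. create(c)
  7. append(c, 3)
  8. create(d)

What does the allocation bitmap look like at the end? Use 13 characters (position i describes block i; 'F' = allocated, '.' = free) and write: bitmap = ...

bitmap = FFFFFFF......

[1] create(c) — c=0 (map F............)
[2] append(c, 2) — c=0,1,2 (map FFF..........)
[3] create(b) — b=3 c=0,1,2 (map FFFF.........)
[4] unlink(c) — b=3 (map ...F.........)
[5] append(b, 1) — b=3,0 (map F..F.........)
[6] create(c) — b=3,0 c=1 (map FF.F.........)
[7] append(c, 3) — b=3,0 c=1,2,4,5 (map FFFFFF.......)
[8] create(d) — b=3,0 c=1,2,4,5 d=6 (map FFFFFFF......)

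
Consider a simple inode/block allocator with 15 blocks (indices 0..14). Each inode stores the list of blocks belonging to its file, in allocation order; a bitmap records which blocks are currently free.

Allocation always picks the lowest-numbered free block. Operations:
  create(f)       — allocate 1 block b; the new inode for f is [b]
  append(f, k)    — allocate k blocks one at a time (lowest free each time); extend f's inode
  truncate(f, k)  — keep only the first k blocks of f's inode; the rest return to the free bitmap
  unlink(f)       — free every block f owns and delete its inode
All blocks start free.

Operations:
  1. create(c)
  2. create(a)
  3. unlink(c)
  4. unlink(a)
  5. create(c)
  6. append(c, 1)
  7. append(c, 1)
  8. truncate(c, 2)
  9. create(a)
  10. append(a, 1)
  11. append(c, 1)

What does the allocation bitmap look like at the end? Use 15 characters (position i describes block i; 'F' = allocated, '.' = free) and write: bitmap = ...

[1] create(c) — c=0 (map F..............)
[2] create(a) — a=1 c=0 (map FF.............)
[3] unlink(c) — a=1 (map .F.............)
[4] unlink(a) —  (map ...............)
[5] create(c) — c=0 (map F..............)
[6] append(c, 1) — c=0,1 (map FF.............)
[7] append(c, 1) — c=0,1,2 (map FFF............)
[8] truncate(c, 2) — c=0,1 (map FF.............)
[9] create(a) — a=2 c=0,1 (map FFF............)
[10] append(a, 1) — a=2,3 c=0,1 (map FFFF...........)
[11] append(c, 1) — a=2,3 c=0,1,4 (map FFFFF..........)

bitmap = FFFFF..........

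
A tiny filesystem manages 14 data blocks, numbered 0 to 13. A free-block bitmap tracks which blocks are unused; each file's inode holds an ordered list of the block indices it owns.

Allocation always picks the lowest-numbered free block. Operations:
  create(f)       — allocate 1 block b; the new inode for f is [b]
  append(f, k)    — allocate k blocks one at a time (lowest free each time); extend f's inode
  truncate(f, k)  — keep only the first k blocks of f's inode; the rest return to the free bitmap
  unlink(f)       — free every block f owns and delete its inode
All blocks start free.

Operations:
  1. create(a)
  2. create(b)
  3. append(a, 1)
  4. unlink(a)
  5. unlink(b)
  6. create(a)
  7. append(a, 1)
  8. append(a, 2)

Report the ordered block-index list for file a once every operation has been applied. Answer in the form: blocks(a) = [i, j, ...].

blocks(a) = [0, 1, 2, 3]

[1] create(a) — a=0 (map F.............)
[2] create(b) — a=0 b=1 (map FF............)
[3] append(a, 1) — a=0,2 b=1 (map FFF...........)
[4] unlink(a) — b=1 (map .F............)
[5] unlink(b) —  (map ..............)
[6] create(a) — a=0 (map F.............)
[7] append(a, 1) — a=0,1 (map FF............)
[8] append(a, 2) — a=0,1,2,3 (map FFFF..........)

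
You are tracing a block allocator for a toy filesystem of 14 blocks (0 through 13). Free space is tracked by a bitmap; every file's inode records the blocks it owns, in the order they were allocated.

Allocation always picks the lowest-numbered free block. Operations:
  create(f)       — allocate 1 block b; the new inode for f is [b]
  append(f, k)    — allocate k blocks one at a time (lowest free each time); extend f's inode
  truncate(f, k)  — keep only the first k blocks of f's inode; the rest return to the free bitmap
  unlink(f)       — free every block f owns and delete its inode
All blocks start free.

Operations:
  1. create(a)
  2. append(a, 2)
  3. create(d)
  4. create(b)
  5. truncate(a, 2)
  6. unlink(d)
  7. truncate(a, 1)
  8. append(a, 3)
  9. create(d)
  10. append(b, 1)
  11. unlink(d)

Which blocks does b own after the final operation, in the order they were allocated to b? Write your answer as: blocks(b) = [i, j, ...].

blocks(b) = [4, 6]

create(a): bitmap=F............. | a=[0]
append(a, 2): bitmap=FFF........... | a=[0, 1, 2]
create(d): bitmap=FFFF.......... | a=[0, 1, 2] d=[3]
create(b): bitmap=FFFFF......... | a=[0, 1, 2] b=[4] d=[3]
truncate(a, 2): bitmap=FF.FF......... | a=[0, 1] b=[4] d=[3]
unlink(d): bitmap=FF..F......... | a=[0, 1] b=[4]
truncate(a, 1): bitmap=F...F......... | a=[0] b=[4]
append(a, 3): bitmap=FFFFF......... | a=[0, 1, 2, 3] b=[4]
create(d): bitmap=FFFFFF........ | a=[0, 1, 2, 3] b=[4] d=[5]
append(b, 1): bitmap=FFFFFFF....... | a=[0, 1, 2, 3] b=[4, 6] d=[5]
unlink(d): bitmap=FFFFF.F....... | a=[0, 1, 2, 3] b=[4, 6]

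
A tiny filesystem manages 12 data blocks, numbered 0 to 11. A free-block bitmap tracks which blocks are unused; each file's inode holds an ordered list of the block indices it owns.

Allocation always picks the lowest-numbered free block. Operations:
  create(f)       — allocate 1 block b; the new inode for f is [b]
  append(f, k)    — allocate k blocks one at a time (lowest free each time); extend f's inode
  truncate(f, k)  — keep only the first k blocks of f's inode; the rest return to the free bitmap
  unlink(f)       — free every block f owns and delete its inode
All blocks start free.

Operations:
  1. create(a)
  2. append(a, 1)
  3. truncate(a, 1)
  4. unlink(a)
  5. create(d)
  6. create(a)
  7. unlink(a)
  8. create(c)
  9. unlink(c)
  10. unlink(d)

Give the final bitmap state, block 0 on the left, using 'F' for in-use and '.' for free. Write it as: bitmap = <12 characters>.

[1] create(a) — a=0 (map F...........)
[2] append(a, 1) — a=0,1 (map FF..........)
[3] truncate(a, 1) — a=0 (map F...........)
[4] unlink(a) —  (map ............)
[5] create(d) — d=0 (map F...........)
[6] create(a) — a=1 d=0 (map FF..........)
[7] unlink(a) — d=0 (map F...........)
[8] create(c) — c=1 d=0 (map FF..........)
[9] unlink(c) — d=0 (map F...........)
[10] unlink(d) —  (map ............)

bitmap = ............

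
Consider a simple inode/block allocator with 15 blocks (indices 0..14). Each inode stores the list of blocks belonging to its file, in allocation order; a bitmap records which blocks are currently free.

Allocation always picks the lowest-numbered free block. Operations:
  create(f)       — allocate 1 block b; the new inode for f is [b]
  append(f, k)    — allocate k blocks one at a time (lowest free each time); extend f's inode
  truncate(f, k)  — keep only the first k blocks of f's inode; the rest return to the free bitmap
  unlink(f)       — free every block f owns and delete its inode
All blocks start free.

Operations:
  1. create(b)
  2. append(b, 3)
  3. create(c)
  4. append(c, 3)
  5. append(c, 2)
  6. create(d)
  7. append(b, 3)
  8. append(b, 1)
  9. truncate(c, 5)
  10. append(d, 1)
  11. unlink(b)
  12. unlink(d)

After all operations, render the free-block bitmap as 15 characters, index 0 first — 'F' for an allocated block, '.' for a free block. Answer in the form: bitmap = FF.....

bitmap = ....FFFFF......

after create(b) → b:[0]  free=[F..............]
after append(b, 3) → b:[0, 1, 2, 3]  free=[FFFF...........]
after create(c) → b:[0, 1, 2, 3], c:[4]  free=[FFFFF..........]
after append(c, 3) → b:[0, 1, 2, 3], c:[4, 5, 6, 7]  free=[FFFFFFFF.......]
after append(c, 2) → b:[0, 1, 2, 3], c:[4, 5, 6, 7, 8, 9]  free=[FFFFFFFFFF.....]
after create(d) → b:[0, 1, 2, 3], c:[4, 5, 6, 7, 8, 9], d:[10]  free=[FFFFFFFFFFF....]
after append(b, 3) → b:[0, 1, 2, 3, 11, 12, 13], c:[4, 5, 6, 7, 8, 9], d:[10]  free=[FFFFFFFFFFFFFF.]
after append(b, 1) → b:[0, 1, 2, 3, 11, 12, 13, 14], c:[4, 5, 6, 7, 8, 9], d:[10]  free=[FFFFFFFFFFFFFFF]
after truncate(c, 5) → b:[0, 1, 2, 3, 11, 12, 13, 14], c:[4, 5, 6, 7, 8], d:[10]  free=[FFFFFFFFF.FFFFF]
after append(d, 1) → b:[0, 1, 2, 3, 11, 12, 13, 14], c:[4, 5, 6, 7, 8], d:[10, 9]  free=[FFFFFFFFFFFFFFF]
after unlink(b) → c:[4, 5, 6, 7, 8], d:[10, 9]  free=[....FFFFFFF....]
after unlink(d) → c:[4, 5, 6, 7, 8]  free=[....FFFFF......]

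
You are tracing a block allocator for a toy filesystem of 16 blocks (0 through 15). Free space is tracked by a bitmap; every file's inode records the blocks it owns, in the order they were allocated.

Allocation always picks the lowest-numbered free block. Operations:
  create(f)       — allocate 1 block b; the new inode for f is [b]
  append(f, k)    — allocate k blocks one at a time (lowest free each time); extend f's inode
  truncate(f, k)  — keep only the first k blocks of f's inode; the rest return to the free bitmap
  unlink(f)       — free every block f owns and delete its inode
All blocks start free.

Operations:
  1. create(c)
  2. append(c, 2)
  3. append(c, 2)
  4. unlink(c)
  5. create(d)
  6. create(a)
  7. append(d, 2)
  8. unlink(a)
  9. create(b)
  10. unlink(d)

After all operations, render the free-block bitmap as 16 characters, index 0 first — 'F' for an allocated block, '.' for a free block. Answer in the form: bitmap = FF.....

create(c): bitmap=F............... | c=[0]
append(c, 2): bitmap=FFF............. | c=[0, 1, 2]
append(c, 2): bitmap=FFFFF........... | c=[0, 1, 2, 3, 4]
unlink(c): bitmap=................ | 
create(d): bitmap=F............... | d=[0]
create(a): bitmap=FF.............. | a=[1] d=[0]
append(d, 2): bitmap=FFFF............ | a=[1] d=[0, 2, 3]
unlink(a): bitmap=F.FF............ | d=[0, 2, 3]
create(b): bitmap=FFFF............ | b=[1] d=[0, 2, 3]
unlink(d): bitmap=.F.............. | b=[1]

bitmap = .F..............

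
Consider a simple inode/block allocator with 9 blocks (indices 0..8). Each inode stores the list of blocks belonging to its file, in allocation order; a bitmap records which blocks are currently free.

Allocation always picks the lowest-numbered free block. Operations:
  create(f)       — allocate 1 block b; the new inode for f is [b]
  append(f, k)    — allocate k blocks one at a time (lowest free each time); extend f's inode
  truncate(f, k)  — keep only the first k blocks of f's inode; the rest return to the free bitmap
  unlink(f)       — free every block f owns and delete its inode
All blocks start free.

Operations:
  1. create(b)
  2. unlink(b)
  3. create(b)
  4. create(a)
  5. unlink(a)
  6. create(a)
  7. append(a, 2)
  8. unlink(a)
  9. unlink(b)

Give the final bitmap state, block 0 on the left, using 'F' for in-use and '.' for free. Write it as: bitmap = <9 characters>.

bitmap = .........

[1] create(b) — b=0 (map F........)
[2] unlink(b) —  (map .........)
[3] create(b) — b=0 (map F........)
[4] create(a) — a=1 b=0 (map FF.......)
[5] unlink(a) — b=0 (map F........)
[6] create(a) — a=1 b=0 (map FF.......)
[7] append(a, 2) — a=1,2,3 b=0 (map FFFF.....)
[8] unlink(a) — b=0 (map F........)
[9] unlink(b) —  (map .........)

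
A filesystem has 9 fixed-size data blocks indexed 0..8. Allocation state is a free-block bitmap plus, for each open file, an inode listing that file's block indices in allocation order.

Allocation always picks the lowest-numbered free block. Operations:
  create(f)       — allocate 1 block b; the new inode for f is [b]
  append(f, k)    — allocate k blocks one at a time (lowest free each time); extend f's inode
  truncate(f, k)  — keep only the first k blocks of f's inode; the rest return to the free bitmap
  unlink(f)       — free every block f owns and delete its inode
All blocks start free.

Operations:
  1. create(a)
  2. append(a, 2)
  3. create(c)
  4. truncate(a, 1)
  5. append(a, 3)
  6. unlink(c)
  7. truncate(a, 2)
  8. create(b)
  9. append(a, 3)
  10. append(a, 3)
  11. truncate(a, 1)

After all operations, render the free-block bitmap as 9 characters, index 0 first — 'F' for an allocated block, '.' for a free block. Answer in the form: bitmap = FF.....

bitmap = F.F......

create(a): bitmap=F........ | a=[0]
append(a, 2): bitmap=FFF...... | a=[0, 1, 2]
create(c): bitmap=FFFF..... | a=[0, 1, 2] c=[3]
truncate(a, 1): bitmap=F..F..... | a=[0] c=[3]
append(a, 3): bitmap=FFFFF.... | a=[0, 1, 2, 4] c=[3]
unlink(c): bitmap=FFF.F.... | a=[0, 1, 2, 4]
truncate(a, 2): bitmap=FF....... | a=[0, 1]
create(b): bitmap=FFF...... | a=[0, 1] b=[2]
append(a, 3): bitmap=FFFFFF... | a=[0, 1, 3, 4, 5] b=[2]
append(a, 3): bitmap=FFFFFFFFF | a=[0, 1, 3, 4, 5, 6, 7, 8] b=[2]
truncate(a, 1): bitmap=F.F...... | a=[0] b=[2]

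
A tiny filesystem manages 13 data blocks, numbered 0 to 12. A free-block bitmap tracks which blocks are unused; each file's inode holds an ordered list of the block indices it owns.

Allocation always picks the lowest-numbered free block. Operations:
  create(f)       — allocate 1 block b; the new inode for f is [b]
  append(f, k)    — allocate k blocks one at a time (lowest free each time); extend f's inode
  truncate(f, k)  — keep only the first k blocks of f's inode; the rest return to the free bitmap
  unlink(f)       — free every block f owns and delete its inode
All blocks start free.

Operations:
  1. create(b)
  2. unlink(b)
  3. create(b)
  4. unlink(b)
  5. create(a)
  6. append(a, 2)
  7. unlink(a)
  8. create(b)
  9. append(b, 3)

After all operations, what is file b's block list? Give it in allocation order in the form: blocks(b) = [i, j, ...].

blocks(b) = [0, 1, 2, 3]

after create(b) → b:[0]  free=[F............]
after unlink(b) →   free=[.............]
after create(b) → b:[0]  free=[F............]
after unlink(b) →   free=[.............]
after create(a) → a:[0]  free=[F............]
after append(a, 2) → a:[0, 1, 2]  free=[FFF..........]
after unlink(a) →   free=[.............]
after create(b) → b:[0]  free=[F............]
after append(b, 3) → b:[0, 1, 2, 3]  free=[FFFF.........]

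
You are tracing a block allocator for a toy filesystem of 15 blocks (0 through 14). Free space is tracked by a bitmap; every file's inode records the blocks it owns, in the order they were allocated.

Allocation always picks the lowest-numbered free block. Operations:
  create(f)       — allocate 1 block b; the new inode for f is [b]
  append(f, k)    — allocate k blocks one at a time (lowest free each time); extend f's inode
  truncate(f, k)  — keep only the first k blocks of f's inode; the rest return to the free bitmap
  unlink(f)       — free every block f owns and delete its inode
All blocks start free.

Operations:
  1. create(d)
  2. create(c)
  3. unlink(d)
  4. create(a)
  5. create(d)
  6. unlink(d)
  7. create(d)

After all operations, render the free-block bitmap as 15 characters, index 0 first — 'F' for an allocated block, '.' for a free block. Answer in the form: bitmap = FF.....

after create(d) → d:[0]  free=[F..............]
after create(c) → c:[1], d:[0]  free=[FF.............]
after unlink(d) → c:[1]  free=[.F.............]
after create(a) → a:[0], c:[1]  free=[FF.............]
after create(d) → a:[0], c:[1], d:[2]  free=[FFF............]
after unlink(d) → a:[0], c:[1]  free=[FF.............]
after create(d) → a:[0], c:[1], d:[2]  free=[FFF............]

bitmap = FFF............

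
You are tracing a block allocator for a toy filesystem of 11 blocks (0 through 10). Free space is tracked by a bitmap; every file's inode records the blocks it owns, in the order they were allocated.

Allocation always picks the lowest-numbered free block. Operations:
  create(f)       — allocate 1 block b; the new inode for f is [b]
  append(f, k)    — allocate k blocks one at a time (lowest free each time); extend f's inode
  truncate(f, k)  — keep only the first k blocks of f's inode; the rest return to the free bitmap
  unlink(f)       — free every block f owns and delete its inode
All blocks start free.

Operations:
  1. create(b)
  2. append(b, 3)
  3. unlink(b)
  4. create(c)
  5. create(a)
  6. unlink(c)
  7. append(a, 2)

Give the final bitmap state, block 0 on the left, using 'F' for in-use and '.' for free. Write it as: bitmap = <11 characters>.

  1. create(b)  ⇒  F..........  {b→[0]}
  2. append(b, 3)  ⇒  FFFF.......  {b→[0, 1, 2, 3]}
  3. unlink(b)  ⇒  ...........  {}
  4. create(c)  ⇒  F..........  {c→[0]}
  5. create(a)  ⇒  FF.........  {a→[1]; c→[0]}
  6. unlink(c)  ⇒  .F.........  {a→[1]}
  7. append(a, 2)  ⇒  FFF........  {a→[1, 0, 2]}

bitmap = FFF........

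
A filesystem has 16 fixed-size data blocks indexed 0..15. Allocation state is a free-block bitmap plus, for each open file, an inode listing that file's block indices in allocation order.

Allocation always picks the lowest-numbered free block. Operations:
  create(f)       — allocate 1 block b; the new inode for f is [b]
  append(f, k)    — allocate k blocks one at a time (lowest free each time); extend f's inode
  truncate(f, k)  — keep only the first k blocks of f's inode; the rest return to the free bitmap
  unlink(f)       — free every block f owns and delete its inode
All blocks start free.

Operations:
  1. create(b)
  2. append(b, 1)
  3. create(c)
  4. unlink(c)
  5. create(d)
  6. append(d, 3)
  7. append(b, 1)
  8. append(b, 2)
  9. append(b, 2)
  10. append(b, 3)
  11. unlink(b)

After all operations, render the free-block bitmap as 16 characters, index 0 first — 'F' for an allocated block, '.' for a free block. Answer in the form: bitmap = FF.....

[1] create(b) — b=0 (map F...............)
[2] append(b, 1) — b=0,1 (map FF..............)
[3] create(c) — b=0,1 c=2 (map FFF.............)
[4] unlink(c) — b=0,1 (map FF..............)
[5] create(d) — b=0,1 d=2 (map FFF.............)
[6] append(d, 3) — b=0,1 d=2,3,4,5 (map FFFFFF..........)
[7] append(b, 1) — b=0,1,6 d=2,3,4,5 (map FFFFFFF.........)
[8] append(b, 2) — b=0,1,6,7,8 d=2,3,4,5 (map FFFFFFFFF.......)
[9] append(b, 2) — b=0,1,6,7,8,9,10 d=2,3,4,5 (map FFFFFFFFFFF.....)
[10] append(b, 3) — b=0,1,6,7,8,9,10,11,12,13 d=2,3,4,5 (map FFFFFFFFFFFFFF..)
[11] unlink(b) — d=2,3,4,5 (map ..FFFF..........)

bitmap = ..FFFF..........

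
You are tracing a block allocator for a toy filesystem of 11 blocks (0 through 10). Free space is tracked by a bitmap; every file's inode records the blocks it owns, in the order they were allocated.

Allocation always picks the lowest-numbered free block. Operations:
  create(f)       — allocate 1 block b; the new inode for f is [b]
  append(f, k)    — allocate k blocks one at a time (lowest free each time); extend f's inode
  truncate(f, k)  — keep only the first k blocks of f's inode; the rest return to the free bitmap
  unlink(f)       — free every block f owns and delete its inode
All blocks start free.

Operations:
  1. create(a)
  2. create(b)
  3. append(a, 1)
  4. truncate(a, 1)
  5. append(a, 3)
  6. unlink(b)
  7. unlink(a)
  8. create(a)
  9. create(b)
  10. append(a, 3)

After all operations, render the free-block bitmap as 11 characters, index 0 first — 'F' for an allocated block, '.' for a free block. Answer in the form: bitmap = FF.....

bitmap = FFFFF......

  1. create(a)  ⇒  F..........  {a→[0]}
  2. create(b)  ⇒  FF.........  {a→[0]; b→[1]}
  3. append(a, 1)  ⇒  FFF........  {a→[0, 2]; b→[1]}
  4. truncate(a, 1)  ⇒  FF.........  {a→[0]; b→[1]}
  5. append(a, 3)  ⇒  FFFFF......  {a→[0, 2, 3, 4]; b→[1]}
  6. unlink(b)  ⇒  F.FFF......  {a→[0, 2, 3, 4]}
  7. unlink(a)  ⇒  ...........  {}
  8. create(a)  ⇒  F..........  {a→[0]}
  9. create(b)  ⇒  FF.........  {a→[0]; b→[1]}
  10. append(a, 3)  ⇒  FFFFF......  {a→[0, 2, 3, 4]; b→[1]}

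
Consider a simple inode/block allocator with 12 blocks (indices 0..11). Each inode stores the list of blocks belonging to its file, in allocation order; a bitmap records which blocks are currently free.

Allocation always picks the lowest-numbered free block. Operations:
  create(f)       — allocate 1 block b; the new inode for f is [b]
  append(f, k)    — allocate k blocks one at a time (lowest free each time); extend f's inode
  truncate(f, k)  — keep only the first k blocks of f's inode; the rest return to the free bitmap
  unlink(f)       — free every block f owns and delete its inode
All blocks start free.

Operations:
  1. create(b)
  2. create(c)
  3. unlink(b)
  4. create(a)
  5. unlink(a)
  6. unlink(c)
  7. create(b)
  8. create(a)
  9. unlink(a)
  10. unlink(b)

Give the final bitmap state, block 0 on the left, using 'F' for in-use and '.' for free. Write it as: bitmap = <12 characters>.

bitmap = ............

  1. create(b)  ⇒  F...........  {b→[0]}
  2. create(c)  ⇒  FF..........  {b→[0]; c→[1]}
  3. unlink(b)  ⇒  .F..........  {c→[1]}
  4. create(a)  ⇒  FF..........  {a→[0]; c→[1]}
  5. unlink(a)  ⇒  .F..........  {c→[1]}
  6. unlink(c)  ⇒  ............  {}
  7. create(b)  ⇒  F...........  {b→[0]}
  8. create(a)  ⇒  FF..........  {a→[1]; b→[0]}
  9. unlink(a)  ⇒  F...........  {b→[0]}
  10. unlink(b)  ⇒  ............  {}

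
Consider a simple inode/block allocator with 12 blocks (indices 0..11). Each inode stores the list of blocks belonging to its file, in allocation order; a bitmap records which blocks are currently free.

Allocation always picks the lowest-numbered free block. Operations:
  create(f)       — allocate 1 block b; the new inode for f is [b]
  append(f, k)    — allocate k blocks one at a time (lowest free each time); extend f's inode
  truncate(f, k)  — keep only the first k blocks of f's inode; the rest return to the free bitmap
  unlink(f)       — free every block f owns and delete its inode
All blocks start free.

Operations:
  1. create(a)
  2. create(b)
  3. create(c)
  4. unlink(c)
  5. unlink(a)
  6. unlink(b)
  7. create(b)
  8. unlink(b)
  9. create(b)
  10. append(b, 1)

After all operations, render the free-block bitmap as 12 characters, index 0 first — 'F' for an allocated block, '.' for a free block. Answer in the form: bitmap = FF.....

bitmap = FF..........

after create(a) → a:[0]  free=[F...........]
after create(b) → a:[0], b:[1]  free=[FF..........]
after create(c) → a:[0], b:[1], c:[2]  free=[FFF.........]
after unlink(c) → a:[0], b:[1]  free=[FF..........]
after unlink(a) → b:[1]  free=[.F..........]
after unlink(b) →   free=[............]
after create(b) → b:[0]  free=[F...........]
after unlink(b) →   free=[............]
after create(b) → b:[0]  free=[F...........]
after append(b, 1) → b:[0, 1]  free=[FF..........]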